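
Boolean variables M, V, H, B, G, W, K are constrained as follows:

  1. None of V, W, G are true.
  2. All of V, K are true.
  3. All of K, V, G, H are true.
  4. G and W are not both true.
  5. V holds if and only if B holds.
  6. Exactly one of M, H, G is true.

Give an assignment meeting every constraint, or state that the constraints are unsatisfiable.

UNSATISFIABLE

Case V = True:
  Constraint (1) is violated (V=T) — contradiction.
Case V = False:
  Constraint (2) is violated (V=F) — contradiction.
Both cases fail — unsatisfiable.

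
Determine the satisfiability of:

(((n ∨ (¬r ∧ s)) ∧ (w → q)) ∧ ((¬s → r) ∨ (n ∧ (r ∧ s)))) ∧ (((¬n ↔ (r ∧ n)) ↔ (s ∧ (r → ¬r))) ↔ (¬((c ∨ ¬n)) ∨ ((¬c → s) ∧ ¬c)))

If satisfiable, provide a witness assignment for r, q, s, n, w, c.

r=T; q=T; s=F; n=T; w=T; c=F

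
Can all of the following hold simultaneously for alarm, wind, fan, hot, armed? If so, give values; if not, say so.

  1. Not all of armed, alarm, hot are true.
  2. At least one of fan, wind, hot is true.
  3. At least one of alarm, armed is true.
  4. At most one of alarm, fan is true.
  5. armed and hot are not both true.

alarm = False, wind = True, fan = True, hot = False, armed = True

  (1) {armed, alarm, hot}: 1/3 true — not all ✓
  (2) {fan, wind, hot}: 2 true — at least one ✓
  (3) {alarm, armed}: 1 true — at least one ✓
  (4) {alarm, fan}: 1 true — at most one ✓
  (5) armed=T, hot=F — not both ✓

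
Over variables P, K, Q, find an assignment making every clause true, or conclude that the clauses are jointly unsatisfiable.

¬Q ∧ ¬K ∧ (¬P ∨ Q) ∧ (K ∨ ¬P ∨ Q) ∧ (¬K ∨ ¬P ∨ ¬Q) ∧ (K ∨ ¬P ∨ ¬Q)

P = False; K = False; Q = False

Unit clause (¬Q) forces Q = False.
Unit clause (¬K) forces K = False.
In (¬P ∨ Q) only ¬P is left, so P = False.
Check each clause:
  (¬Q): ¬Q holds.
  (¬K): ¬K holds.
  (¬P ∨ Q): ¬P holds.
  (K ∨ ¬P ∨ Q): ¬P holds.
  (¬K ∨ ¬P ∨ ¬Q): ¬K holds.
  (K ∨ ¬P ∨ ¬Q): ¬P holds.
All clauses satisfied.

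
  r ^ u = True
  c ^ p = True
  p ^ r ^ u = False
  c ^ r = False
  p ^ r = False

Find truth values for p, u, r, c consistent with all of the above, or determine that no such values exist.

Adding constraints 2, 4, 5 mod 2: every variable appears an even number of times on the left, so the left side is 0.
But the right sides sum to 1 (mod 2). 0 ≠ 1 — the system is inconsistent.

The formula is unsatisfiable.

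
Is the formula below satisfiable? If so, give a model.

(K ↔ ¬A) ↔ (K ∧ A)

A = False; K = False

  (K ↔ ¬A) ↔ (K ∧ A) = True
    K ↔ ¬A = False
      ¬A = True
    K ∧ A = False
The formula evaluates to True.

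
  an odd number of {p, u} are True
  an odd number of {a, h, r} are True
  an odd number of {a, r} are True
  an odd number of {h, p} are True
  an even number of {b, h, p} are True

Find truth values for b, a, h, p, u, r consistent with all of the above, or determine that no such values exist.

b = True, a = True, h = False, p = True, u = False, r = False

{p, u}: 1 true → odd ✓
{a, h, r}: 1 true → odd ✓
{a, r}: 1 true → odd ✓
{h, p}: 1 true → odd ✓
{b, h, p}: 2 true → even ✓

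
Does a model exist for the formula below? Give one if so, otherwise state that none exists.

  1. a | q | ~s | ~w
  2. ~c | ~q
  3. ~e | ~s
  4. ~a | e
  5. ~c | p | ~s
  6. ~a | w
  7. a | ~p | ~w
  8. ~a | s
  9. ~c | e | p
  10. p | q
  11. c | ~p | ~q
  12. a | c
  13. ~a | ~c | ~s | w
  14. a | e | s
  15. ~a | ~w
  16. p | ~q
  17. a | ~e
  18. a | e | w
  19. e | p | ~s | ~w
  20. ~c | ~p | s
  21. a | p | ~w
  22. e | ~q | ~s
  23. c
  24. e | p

Unsatisfiable — no assignment works.

Case c = True:
  (~c | ~q) forces q = False.
  (p | q) forces p = True.
  (~c | ~p | s) forces s = True.
  (~e | ~s) forces e = False.
  (~a | e) forces a = False.
  (a | q | ~s | ~w) forces w = False.
  Clause (a | e | w) is falsified — contradiction.
Case c = False:
  Clause (c) is falsified — contradiction.
Both cases fail, so the formula is unsatisfiable.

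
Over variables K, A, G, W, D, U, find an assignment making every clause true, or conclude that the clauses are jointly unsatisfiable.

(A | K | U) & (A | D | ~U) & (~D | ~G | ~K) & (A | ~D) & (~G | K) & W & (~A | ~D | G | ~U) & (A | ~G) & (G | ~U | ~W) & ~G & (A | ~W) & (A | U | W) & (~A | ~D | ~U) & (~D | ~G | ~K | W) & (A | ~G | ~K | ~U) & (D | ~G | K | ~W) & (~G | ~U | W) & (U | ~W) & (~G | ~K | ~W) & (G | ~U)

Case G = True:
  Clause (~G) is falsified — contradiction.
Case G = False:
  (W) forces W = True.
  (G | ~U | ~W) forces U = False.
  Clause (U | ~W) is falsified — contradiction.
Both cases fail, so the formula is unsatisfiable.

No satisfying assignment exists.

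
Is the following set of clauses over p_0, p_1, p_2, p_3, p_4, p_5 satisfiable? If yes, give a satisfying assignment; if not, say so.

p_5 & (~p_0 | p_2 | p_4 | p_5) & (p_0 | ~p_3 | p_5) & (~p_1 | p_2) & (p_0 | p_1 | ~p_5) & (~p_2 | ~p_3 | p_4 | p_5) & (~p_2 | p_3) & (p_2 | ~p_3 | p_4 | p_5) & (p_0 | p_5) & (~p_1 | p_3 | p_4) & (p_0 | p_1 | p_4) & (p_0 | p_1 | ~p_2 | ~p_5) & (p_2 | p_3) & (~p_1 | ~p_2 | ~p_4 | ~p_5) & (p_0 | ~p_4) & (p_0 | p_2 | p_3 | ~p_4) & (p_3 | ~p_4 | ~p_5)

p_0 = True; p_1 = False; p_2 = False; p_3 = True; p_4 = False; p_5 = True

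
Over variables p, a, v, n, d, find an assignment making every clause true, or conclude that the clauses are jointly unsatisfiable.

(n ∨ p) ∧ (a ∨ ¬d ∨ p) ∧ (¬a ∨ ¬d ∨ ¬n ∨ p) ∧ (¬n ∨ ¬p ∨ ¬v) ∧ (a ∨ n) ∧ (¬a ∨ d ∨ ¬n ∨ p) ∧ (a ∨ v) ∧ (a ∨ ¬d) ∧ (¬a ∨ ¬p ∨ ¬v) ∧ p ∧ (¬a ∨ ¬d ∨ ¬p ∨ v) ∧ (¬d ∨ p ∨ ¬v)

Unit clause (p) forces p = True.
Set a = True.
  then (¬a ∨ ¬p ∨ ¬v) forces v = False.
  then (¬a ∨ ¬d ∨ ¬p ∨ v) forces d = False.
Set n = False.
All clauses satisfied.

p=T; a=T; v=F; n=F; d=F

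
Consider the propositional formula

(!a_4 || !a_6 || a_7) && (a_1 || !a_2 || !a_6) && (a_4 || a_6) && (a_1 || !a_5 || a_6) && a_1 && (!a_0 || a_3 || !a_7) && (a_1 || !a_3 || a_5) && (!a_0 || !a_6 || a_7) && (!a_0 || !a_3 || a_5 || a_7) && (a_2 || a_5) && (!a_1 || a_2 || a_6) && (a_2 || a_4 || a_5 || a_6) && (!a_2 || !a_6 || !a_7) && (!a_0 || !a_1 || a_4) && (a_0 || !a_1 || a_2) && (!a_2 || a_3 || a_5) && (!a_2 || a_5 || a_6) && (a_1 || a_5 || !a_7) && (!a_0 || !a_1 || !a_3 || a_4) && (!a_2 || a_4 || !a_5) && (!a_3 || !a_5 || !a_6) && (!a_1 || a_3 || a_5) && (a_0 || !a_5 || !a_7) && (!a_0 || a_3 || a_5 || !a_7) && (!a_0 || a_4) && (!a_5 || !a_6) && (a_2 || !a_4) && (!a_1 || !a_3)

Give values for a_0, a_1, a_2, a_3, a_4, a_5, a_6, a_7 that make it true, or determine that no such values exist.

a_0: True, a_1: True, a_2: True, a_3: False, a_4: True, a_5: True, a_6: False, a_7: False

Unit clause (a_1) forces a_1 = True.
In (!a_1 || !a_3) only !a_3 is left, so a_3 = False.
In (!a_1 || a_3 || a_5) only a_5 is left, so a_5 = True.
In (!a_5 || !a_6) only !a_6 is left, so a_6 = False.
In (a_4 || a_6) only a_4 is left, so a_4 = True.
In (!a_1 || a_2 || a_6) only a_2 is left, so a_2 = True.
Set a_0 = True.
  then (!a_0 || a_3 || !a_7) forces a_7 = False.
All clauses satisfied.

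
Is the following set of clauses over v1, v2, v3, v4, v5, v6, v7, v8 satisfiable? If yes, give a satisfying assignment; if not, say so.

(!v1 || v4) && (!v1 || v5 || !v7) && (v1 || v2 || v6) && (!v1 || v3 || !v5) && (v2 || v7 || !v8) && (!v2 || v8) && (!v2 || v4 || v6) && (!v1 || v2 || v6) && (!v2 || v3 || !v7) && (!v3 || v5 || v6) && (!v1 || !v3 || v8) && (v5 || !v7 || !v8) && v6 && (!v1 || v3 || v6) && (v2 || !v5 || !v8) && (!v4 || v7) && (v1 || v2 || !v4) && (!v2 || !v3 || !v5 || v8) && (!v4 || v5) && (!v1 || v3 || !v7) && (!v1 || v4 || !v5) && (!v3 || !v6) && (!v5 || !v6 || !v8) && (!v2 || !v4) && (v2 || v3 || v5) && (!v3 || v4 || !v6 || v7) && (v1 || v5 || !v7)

v1: False; v2: False; v3: False; v4: False; v5: True; v6: True; v7: False; v8: False

Unit clause (v6) forces v6 = True.
In (!v3 || !v6) only !v3 is left, so v3 = False.
Try v1 = True:
  (!v1 || v4) forces v4 = True.
  (!v1 || v3 || !v5) forces v5 = False.
  clause (!v4 || v5) is falsified — backtrack.
So v1 = False.
Set v2 = False.
  then (v1 || v2 || !v4) forces v4 = False.
  then (v2 || v3 || v5) forces v5 = True.
  then (v2 || !v5 || !v8) forces v8 = False.
Set v7 = False.
All clauses satisfied.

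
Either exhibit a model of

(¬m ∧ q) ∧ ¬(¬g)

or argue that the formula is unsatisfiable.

q: True; m: False; g: True

  ¬m ∧ q = True
    ¬m = True
  ¬(¬g) = True
    ¬g = False
Both conjuncts True, so the formula holds.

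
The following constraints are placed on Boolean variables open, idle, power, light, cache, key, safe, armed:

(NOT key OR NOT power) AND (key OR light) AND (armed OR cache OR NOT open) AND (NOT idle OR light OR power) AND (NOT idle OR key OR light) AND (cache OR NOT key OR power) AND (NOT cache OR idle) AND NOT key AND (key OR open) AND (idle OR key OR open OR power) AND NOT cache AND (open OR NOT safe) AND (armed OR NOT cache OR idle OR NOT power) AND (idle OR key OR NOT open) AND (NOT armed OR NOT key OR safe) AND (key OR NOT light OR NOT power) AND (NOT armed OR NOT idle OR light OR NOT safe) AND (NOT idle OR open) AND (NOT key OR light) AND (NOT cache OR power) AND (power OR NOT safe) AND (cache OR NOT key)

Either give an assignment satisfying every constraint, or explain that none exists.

Unit clause (NOT key) forces key = False.
In (key OR open) only open is left, so open = True.
Unit clause (NOT cache) forces cache = False.
In (idle OR key OR NOT open) only idle is left, so idle = True.
In (key OR light) only light is left, so light = True.
In (armed OR cache OR NOT open) only armed is left, so armed = True.
In (key OR NOT light OR NOT power) only NOT power is left, so power = False.
In (power OR NOT safe) only NOT safe is left, so safe = False.
All clauses satisfied.

open: True; idle: True; power: False; light: True; cache: False; key: False; safe: False; armed: True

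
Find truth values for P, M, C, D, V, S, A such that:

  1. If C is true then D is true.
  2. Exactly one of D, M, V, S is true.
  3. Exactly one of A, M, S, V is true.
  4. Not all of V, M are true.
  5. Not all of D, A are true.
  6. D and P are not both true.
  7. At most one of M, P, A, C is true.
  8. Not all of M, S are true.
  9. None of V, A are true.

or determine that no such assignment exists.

P: True, M: False, C: False, D: False, V: False, S: True, A: False

  (1) C=F ⇒ D: vacuous ✓
  (2) {D, M, V, S}: 1 true — exactly one ✓
  (3) {A, M, S, V}: 1 true — exactly one ✓
  (4) {V, M}: 0/2 true — not all ✓
  (5) {D, A}: 0/2 true — not all ✓
  (6) D=F, P=T — not both ✓
  (7) {M, P, A, C}: 1 true — at most one ✓
  (8) {M, S}: 1/2 true — not all ✓
  (9) {V, A}: 0 true — none ✓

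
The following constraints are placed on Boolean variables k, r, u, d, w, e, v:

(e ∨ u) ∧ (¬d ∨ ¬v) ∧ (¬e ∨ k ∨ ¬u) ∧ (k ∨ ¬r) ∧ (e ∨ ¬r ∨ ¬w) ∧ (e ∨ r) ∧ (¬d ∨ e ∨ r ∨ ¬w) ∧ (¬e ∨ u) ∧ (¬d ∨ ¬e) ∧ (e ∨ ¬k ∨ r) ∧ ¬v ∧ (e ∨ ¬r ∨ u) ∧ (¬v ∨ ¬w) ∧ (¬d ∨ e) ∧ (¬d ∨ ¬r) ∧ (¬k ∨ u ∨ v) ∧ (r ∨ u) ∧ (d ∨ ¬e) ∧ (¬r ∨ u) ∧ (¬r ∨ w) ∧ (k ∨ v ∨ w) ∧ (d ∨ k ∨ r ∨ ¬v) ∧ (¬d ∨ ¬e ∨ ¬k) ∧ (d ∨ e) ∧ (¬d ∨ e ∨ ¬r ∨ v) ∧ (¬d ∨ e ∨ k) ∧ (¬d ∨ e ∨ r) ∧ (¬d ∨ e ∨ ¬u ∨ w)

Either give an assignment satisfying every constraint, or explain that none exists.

Unsatisfiable

Case d = True:
  (¬d ∨ ¬v) forces v = False.
  (¬d ∨ ¬e) forces e = False.
  Clause (¬d ∨ e) is falsified — contradiction.
Case d = False:
  (¬v) forces v = False.
  (d ∨ ¬e) forces e = False.
  Clause (d ∨ e) is falsified — contradiction.
Both cases fail, so the formula is unsatisfiable.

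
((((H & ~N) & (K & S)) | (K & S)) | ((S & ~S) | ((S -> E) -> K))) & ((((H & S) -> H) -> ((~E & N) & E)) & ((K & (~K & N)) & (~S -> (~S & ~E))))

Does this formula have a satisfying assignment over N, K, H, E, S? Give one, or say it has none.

Unsatisfiable

The conjunct ((H & S) -> H) -> ((~E & N) & E) is unsatisfiable on its own:
  H = True: simplifies to (~E & N) & E.
    E = True: the conjunct ~E is False.
    E = False: the conjunct E is False.
  H = False: simplifies to (~E & N) & E.
    E = True: the conjunct ~E is False.
    E = False: the conjunct E is False.
So the whole conjunction is unsatisfiable.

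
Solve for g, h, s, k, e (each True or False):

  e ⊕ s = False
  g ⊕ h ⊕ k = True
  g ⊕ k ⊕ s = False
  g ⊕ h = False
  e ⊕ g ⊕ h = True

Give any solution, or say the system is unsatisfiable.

g = False, h = False, s = True, k = True, e = True

e ⊕ s = T ⊕ T = False ✓
g ⊕ h ⊕ k = F ⊕ F ⊕ T = True ✓
g ⊕ k ⊕ s = F ⊕ T ⊕ T = False ✓
g ⊕ h = F ⊕ F = False ✓
e ⊕ g ⊕ h = T ⊕ F ⊕ F = True ✓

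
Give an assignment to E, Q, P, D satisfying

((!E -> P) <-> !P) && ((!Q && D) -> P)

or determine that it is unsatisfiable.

E: True, Q: True, P: False, D: False

  (!E -> P) <-> !P = True
    !E -> P = True
      !E = False
    !P = True
  (!Q && D) -> P = True
    !Q && D = False
      !Q = False
Both conjuncts True, so the formula holds.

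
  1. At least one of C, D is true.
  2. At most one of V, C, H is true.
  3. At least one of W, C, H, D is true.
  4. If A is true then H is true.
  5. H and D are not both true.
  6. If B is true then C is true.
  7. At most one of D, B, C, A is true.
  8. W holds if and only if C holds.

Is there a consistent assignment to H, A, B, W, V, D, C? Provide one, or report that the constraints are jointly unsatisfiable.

H=F, A=F, B=F, W=F, V=T, D=T, C=F

  (1) {C, D}: 1 true — at least one ✓
  (2) {V, C, H}: 1 true — at most one ✓
  (3) {W, C, H, D}: 1 true — at least one ✓
  (4) A=F ⇒ H: vacuous ✓
  (5) H=F, D=T — not both ✓
  (6) B=F ⇒ C: vacuous ✓
  (7) {D, B, C, A}: 1 true — at most one ✓
  (8) W=F, C=F — same ✓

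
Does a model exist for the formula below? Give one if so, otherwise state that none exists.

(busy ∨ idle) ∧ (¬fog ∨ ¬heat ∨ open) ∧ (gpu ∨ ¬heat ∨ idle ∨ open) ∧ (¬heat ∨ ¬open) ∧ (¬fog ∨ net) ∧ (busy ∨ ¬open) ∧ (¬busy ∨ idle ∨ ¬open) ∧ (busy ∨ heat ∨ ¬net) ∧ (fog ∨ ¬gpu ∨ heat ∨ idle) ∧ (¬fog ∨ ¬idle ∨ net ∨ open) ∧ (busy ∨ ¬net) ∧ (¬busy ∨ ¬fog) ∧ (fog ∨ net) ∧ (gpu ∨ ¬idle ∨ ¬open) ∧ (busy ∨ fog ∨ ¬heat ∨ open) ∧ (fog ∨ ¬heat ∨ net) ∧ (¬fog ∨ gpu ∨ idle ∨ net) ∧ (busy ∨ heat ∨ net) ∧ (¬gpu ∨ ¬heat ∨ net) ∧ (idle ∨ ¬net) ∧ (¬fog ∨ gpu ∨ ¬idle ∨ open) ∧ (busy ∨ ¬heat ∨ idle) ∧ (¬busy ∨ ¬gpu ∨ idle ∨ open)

fog: False, net: True, idle: True, gpu: True, heat: False, busy: True, open: False

Try fog = True:
  (¬fog ∨ net) forces net = True.
  (busy ∨ ¬net) forces busy = True.
  clause (¬busy ∨ ¬fog) is falsified — backtrack.
So fog = False.
  then (fog ∨ net) forces net = True.
  then (idle ∨ ¬net) forces idle = True.
  then (busy ∨ ¬net) forces busy = True.
Set gpu = True.
Set heat = False.
Set open = False.
All clauses satisfied.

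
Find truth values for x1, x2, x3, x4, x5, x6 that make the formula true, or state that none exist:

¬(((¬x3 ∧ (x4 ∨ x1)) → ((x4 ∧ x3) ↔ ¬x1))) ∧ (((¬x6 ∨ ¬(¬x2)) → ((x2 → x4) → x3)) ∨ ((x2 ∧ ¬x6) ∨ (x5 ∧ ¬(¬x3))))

x1=F; x2=T; x3=F; x4=T; x5=F; x6=F

  ¬(((¬x3 ∧ (x4 ∨ x1)) → ((x4 ∧ x3) ↔ ¬x1))) = True
    (¬x3 ∧ (x4 ∨ x1)) → ((x4 ∧ x3) ↔ ¬x1) = False
      ¬x3 ∧ (x4 ∨ x1) = True
        ¬x3 = True
        x4 ∨ x1 = True
      (x4 ∧ x3) ↔ ¬x1 = False
        x4 ∧ x3 = False
        ¬x1 = True
  ((¬x6 ∨ ¬(¬x2)) → ((x2 → x4) → x3)) ∨ ((x2 ∧ ¬x6) ∨ (x5 ∧ ¬(¬x3))) = True
    (¬x6 ∨ ¬(¬x2)) → ((x2 → x4) → x3) = False
      ¬x6 ∨ ¬(¬x2) = True
        ¬x6 = True
        ¬(¬x2) = True
          ¬x2 = False
      (x2 → x4) → x3 = False
        x2 → x4 = True
    (x2 ∧ ¬x6) ∨ (x5 ∧ ¬(¬x3)) = True
      x2 ∧ ¬x6 = True
        ¬x6 = True
      x5 ∧ ¬(¬x3) = False
        ¬(¬x3) = False
          ¬x3 = True
Both conjuncts True, so the formula holds.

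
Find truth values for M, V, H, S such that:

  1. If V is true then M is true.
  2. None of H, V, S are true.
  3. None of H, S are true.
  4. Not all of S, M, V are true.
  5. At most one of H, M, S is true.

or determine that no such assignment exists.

M = True; V = False; H = False; S = False

  (1) V=F ⇒ M: vacuous ✓
  (2) {H, V, S}: 0 true — none ✓
  (3) {H, S}: 0 true — none ✓
  (4) {S, M, V}: 1/3 true — not all ✓
  (5) {H, M, S}: 1 true — at most one ✓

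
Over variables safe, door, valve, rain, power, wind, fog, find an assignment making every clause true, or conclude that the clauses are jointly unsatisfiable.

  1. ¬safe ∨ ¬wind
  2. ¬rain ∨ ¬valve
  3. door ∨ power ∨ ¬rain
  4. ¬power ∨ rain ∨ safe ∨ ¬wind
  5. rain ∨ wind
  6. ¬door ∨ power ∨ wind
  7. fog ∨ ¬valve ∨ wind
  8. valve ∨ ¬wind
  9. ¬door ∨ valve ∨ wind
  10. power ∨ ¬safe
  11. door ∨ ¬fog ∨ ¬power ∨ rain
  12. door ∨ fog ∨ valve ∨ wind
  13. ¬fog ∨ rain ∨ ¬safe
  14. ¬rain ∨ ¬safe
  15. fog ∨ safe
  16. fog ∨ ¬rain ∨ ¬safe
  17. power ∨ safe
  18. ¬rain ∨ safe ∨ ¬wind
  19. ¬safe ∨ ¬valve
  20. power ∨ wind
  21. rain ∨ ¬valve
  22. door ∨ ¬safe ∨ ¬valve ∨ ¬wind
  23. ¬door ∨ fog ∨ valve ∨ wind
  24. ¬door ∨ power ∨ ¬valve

Set safe = False.
  then (fog ∨ safe) forces fog = True.
  then (power ∨ safe) forces power = True.
Set door = False.
  then (door ∨ ¬fog ∨ ¬power ∨ rain) forces rain = True.
  then (¬rain ∨ safe ∨ ¬wind) forces wind = False.
  then (¬rain ∨ ¬valve) forces valve = False.
All clauses satisfied.

safe: False, door: False, valve: False, rain: True, power: True, wind: False, fog: True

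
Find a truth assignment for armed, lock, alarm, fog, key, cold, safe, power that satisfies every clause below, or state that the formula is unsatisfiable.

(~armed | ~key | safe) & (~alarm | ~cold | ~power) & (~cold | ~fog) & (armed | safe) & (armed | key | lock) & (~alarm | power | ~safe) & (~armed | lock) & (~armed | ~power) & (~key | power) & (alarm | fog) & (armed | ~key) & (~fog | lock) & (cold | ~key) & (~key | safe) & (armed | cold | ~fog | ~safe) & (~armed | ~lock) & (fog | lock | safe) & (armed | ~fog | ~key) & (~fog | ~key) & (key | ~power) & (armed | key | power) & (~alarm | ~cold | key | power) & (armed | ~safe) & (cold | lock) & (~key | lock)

Unsatisfiable

Case armed = True:
  (~armed | lock) forces lock = True.
  Clause (~armed | ~lock) is falsified — contradiction.
Case armed = False:
  (armed | safe) forces safe = True.
  Clause (armed | ~safe) is falsified — contradiction.
Both cases fail, so the formula is unsatisfiable.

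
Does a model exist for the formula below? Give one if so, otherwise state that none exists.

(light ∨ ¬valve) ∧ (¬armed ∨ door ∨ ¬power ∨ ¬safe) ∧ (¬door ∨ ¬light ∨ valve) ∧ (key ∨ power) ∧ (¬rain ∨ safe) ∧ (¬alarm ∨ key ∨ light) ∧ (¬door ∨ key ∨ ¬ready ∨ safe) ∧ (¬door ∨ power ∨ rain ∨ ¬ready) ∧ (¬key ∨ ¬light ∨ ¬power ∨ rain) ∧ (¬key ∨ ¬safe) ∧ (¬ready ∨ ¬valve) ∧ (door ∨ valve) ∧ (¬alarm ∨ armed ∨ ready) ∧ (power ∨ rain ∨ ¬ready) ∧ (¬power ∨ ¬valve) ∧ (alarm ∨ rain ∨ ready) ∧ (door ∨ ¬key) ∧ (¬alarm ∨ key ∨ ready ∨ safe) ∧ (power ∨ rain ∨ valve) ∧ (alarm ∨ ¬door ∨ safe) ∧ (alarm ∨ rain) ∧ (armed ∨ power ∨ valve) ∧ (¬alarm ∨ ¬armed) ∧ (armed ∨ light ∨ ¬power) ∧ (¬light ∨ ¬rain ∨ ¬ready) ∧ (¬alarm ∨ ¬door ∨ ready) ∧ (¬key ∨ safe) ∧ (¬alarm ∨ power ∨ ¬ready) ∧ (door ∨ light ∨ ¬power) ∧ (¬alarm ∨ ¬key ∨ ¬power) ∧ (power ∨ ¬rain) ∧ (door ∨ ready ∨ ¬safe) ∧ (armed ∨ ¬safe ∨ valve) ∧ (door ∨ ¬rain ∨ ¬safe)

light = False, alarm = False, valve = False, rain = True, ready = False, door = True, key = False, safe = True, armed = True, power = True

Set light = False.
  then (light ∨ ¬valve) forces valve = False.
  then (door ∨ valve) forces door = True.
Try alarm = True:
  (¬alarm ∨ key ∨ light) forces key = True.
  (¬key ∨ ¬safe) forces safe = False.
  clause (¬key ∨ safe) is falsified — backtrack.
So alarm = False.
  then (alarm ∨ ¬door ∨ safe) forces safe = True.
  then (alarm ∨ rain) forces rain = True.
  then (power ∨ ¬rain) forces power = True.
  then (armed ∨ ¬safe ∨ valve) forces armed = True.
  then (¬key ∨ ¬safe) forces key = False.
Set ready = False.
All clauses satisfied.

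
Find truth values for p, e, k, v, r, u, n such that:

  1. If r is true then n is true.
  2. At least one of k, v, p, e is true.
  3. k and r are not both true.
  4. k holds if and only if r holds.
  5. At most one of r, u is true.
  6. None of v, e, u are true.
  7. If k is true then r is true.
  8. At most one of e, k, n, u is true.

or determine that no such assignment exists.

p=T; e=F; k=F; v=F; r=F; u=F; n=T

  (1) r=F ⇒ n: vacuous ✓
  (2) {k, v, p, e}: 1 true — at least one ✓
  (3) k=F, r=F — not both ✓
  (4) k=F, r=F — same ✓
  (5) {r, u}: 0 true — at most one ✓
  (6) {v, e, u}: 0 true — none ✓
  (7) k=F ⇒ r: vacuous ✓
  (8) {e, k, n, u}: 1 true — at most one ✓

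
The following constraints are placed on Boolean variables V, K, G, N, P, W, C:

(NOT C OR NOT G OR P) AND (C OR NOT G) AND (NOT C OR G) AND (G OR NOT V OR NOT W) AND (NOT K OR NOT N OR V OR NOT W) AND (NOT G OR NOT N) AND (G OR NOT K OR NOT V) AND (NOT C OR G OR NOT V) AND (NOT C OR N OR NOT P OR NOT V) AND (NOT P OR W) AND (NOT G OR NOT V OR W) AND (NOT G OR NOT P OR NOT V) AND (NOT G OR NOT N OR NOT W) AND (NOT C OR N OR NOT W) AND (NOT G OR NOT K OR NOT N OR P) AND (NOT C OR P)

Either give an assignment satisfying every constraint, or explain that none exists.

V = True, K = False, G = False, N = False, P = False, W = False, C = False

Set V = True.
Set K = False.
Try G = True:
  (C OR NOT G) forces C = True.
  (NOT C OR NOT G OR P) forces P = True.
  clause (NOT G OR NOT P OR NOT V) is falsified — backtrack.
So G = False.
  then (NOT C OR G) forces C = False.
  then (G OR NOT V OR NOT W) forces W = False.
  then (NOT P OR W) forces P = False.
Set N = False.
All clauses satisfied.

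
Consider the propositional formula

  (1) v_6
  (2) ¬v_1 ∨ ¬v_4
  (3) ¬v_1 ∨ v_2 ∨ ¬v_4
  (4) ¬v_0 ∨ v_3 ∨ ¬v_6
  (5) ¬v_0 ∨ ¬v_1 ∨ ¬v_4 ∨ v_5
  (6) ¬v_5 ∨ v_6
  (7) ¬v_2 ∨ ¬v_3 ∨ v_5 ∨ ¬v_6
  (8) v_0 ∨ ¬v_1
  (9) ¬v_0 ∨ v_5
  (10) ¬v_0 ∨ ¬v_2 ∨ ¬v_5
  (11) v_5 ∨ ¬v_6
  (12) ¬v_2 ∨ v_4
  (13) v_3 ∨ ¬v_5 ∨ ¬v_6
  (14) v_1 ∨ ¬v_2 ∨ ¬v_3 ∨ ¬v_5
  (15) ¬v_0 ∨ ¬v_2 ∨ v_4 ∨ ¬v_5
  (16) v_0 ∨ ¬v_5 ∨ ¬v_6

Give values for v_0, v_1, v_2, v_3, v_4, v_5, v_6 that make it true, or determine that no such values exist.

Unit clause (v_6) forces v_6 = True.
In (v_5 ∨ ¬v_6) only v_5 is left, so v_5 = True.
In (v_3 ∨ ¬v_5 ∨ ¬v_6) only v_3 is left, so v_3 = True.
In (v_0 ∨ ¬v_5 ∨ ¬v_6) only v_0 is left, so v_0 = True.
In (¬v_0 ∨ ¬v_2 ∨ ¬v_5) only ¬v_2 is left, so v_2 = False.
Set v_1 = False.
Set v_4 = True.
All clauses satisfied.

v_0 = True; v_1 = False; v_2 = False; v_3 = True; v_4 = True; v_5 = True; v_6 = True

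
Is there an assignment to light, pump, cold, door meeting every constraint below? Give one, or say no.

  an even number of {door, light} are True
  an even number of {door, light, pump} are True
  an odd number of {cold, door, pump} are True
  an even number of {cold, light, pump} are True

Unsatisfiable — no assignment works.

Adding constraints 1, 3, 4 mod 2: every variable appears an even number of times on the left, so the left side is 0.
But the right sides sum to 1 (mod 2). 0 ≠ 1 — the system is inconsistent.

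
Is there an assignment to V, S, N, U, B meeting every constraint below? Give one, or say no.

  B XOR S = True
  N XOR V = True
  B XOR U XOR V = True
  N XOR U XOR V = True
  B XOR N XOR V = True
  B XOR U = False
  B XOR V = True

V = True, S = True, N = False, U = False, B = False

B XOR S = F XOR T = True ✓
N XOR V = F XOR T = True ✓
B XOR U XOR V = F XOR F XOR T = True ✓
N XOR U XOR V = F XOR F XOR T = True ✓
B XOR N XOR V = F XOR F XOR T = True ✓
B XOR U = F XOR F = False ✓
B XOR V = F XOR T = True ✓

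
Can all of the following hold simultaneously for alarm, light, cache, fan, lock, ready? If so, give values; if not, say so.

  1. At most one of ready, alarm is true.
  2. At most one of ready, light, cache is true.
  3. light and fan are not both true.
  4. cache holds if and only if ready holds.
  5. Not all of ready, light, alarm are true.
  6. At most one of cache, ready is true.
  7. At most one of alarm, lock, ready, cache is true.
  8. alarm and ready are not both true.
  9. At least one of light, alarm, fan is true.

alarm: True; light: True; cache: False; fan: False; lock: False; ready: False

  (1) {ready, alarm}: 1 true — at most one ✓
  (2) {ready, light, cache}: 1 true — at most one ✓
  (3) light=T, fan=F — not both ✓
  (4) cache=F, ready=F — same ✓
  (5) {ready, light, alarm}: 2/3 true — not all ✓
  (6) {cache, ready}: 0 true — at most one ✓
  (7) {alarm, lock, ready, cache}: 1 true — at most one ✓
  (8) alarm=T, ready=F — not both ✓
  (9) {light, alarm, fan}: 2 true — at least one ✓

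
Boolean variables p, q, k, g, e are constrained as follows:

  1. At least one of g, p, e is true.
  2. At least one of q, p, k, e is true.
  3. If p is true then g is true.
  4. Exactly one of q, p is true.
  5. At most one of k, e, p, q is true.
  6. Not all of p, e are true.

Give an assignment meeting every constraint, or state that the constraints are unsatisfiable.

p = True, q = False, k = False, g = True, e = False

  (1) {g, p, e}: 2 true — at least one ✓
  (2) {q, p, k, e}: 1 true — at least one ✓
  (3) p=T ⇒ g: T ✓
  (4) {q, p}: 1 true — exactly one ✓
  (5) {k, e, p, q}: 1 true — at most one ✓
  (6) {p, e}: 1/2 true — not all ✓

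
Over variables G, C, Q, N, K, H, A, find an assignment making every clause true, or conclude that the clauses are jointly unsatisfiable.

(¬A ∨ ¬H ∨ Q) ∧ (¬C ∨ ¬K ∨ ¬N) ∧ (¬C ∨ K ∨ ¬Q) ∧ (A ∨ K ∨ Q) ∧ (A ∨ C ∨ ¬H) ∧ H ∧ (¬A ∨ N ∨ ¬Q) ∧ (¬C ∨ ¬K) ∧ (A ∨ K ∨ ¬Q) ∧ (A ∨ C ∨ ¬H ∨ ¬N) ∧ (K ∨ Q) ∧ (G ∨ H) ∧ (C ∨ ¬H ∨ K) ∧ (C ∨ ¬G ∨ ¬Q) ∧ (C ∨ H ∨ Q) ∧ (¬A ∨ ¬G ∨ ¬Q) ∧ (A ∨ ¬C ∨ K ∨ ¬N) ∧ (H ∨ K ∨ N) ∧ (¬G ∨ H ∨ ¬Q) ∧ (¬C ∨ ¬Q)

Unit clause (H) forces H = True.
Set G = False.
Try C = True:
  (¬C ∨ ¬K) forces K = False.
  (¬C ∨ K ∨ ¬Q) forces Q = False.
  clause (K ∨ Q) is falsified — backtrack.
So C = False.
  then (A ∨ C ∨ ¬H) forces A = True.
  then (C ∨ ¬H ∨ K) forces K = True.
  then (¬A ∨ ¬H ∨ Q) forces Q = True.
  then (¬A ∨ N ∨ ¬Q) forces N = True.
All clauses satisfied.

G: False, C: False, Q: True, N: True, K: True, H: True, A: True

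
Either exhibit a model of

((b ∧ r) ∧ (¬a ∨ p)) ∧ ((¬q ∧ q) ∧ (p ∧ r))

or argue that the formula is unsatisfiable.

Unsatisfiable — no assignment works.

Case q = True: the conjunct ¬q is False.
Case q = False: the conjunct q is False.
Both cases fail — unsatisfiable.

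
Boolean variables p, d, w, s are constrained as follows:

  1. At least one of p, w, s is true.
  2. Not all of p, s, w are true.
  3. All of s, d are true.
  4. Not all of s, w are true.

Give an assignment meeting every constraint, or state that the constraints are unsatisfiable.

p = True; d = True; w = False; s = True

  (1) {p, w, s}: 2 true — at least one ✓
  (2) {p, s, w}: 2/3 true — not all ✓
  (3) {s, d}: all 2 true ✓
  (4) {s, w}: 1/2 true — not all ✓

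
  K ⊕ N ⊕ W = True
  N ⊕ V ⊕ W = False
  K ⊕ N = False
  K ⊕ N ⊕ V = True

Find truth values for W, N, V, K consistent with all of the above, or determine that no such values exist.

W = True; N = False; V = True; K = False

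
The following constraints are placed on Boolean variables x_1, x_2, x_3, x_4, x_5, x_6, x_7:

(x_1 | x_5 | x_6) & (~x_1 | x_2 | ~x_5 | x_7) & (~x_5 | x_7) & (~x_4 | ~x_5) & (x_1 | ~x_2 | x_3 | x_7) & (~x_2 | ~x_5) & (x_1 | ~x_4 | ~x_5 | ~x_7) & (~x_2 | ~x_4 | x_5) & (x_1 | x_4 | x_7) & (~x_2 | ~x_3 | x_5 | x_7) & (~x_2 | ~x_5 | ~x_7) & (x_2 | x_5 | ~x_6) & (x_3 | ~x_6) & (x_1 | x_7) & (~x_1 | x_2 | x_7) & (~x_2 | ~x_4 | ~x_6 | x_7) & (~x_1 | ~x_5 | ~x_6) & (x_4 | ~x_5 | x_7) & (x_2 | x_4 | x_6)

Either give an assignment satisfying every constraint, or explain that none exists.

Set x_1 = True.
Set x_2 = False.
  then (~x_1 | x_2 | x_7) forces x_7 = True.
Set x_3 = False.
  then (x_3 | ~x_6) forces x_6 = False.
  then (x_2 | x_4 | x_6) forces x_4 = True.
  then (~x_4 | ~x_5) forces x_5 = False.
All clauses satisfied.

x_1 = True, x_2 = False, x_3 = False, x_4 = True, x_5 = False, x_6 = False, x_7 = True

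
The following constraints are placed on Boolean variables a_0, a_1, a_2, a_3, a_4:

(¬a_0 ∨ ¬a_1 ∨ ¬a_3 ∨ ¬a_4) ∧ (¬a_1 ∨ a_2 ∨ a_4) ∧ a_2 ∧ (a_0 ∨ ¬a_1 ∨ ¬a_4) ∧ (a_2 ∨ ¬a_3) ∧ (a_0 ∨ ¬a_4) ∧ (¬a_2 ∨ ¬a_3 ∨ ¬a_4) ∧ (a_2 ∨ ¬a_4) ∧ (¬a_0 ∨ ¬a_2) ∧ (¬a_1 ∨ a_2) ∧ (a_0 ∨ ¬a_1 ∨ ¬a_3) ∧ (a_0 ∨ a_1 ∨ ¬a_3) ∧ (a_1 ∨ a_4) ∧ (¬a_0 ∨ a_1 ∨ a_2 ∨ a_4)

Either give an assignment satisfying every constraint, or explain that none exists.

a_0 = False; a_1 = True; a_2 = True; a_3 = False; a_4 = False

Unit clause (a_2) forces a_2 = True.
In (¬a_0 ∨ ¬a_2) only ¬a_0 is left, so a_0 = False.
In (a_0 ∨ ¬a_4) only ¬a_4 is left, so a_4 = False.
In (a_1 ∨ a_4) only a_1 is left, so a_1 = True.
In (a_0 ∨ ¬a_1 ∨ ¬a_3) only ¬a_3 is left, so a_3 = False.
All clauses satisfied.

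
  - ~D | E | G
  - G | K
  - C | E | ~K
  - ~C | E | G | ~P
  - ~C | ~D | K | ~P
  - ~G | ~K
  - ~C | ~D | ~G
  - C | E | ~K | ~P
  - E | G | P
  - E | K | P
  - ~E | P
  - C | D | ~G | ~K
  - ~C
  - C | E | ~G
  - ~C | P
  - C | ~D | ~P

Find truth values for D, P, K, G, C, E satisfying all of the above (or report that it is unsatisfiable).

D: False, P: True, K: False, G: True, C: False, E: True

Unit clause (~C) forces C = False.
Try D = True:
  (C | ~D | ~P) forces P = False.
  (~E | P) forces E = False.
  (~D | E | G) forces G = True.
  clause (C | E | ~G) is falsified — backtrack.
So D = False.
Set P = True.
Set K = False.
  then (G | K) forces G = True.
  then (C | E | ~G) forces E = True.
All clauses satisfied.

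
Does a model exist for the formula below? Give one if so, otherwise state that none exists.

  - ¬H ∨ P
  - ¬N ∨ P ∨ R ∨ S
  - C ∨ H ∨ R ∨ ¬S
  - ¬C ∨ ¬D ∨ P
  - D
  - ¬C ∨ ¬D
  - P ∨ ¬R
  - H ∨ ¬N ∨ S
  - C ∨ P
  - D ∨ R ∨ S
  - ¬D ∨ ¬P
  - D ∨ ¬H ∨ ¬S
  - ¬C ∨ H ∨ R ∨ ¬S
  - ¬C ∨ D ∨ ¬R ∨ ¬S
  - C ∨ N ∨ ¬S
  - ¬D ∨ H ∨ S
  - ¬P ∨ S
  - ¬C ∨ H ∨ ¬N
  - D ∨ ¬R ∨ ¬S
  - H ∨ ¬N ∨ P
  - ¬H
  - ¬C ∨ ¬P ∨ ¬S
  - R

Unsatisfiable — no assignment works.

Case D = True:
  (¬C ∨ ¬D) forces C = False.
  (C ∨ P) forces P = True.
  Clause (¬D ∨ ¬P) is falsified — contradiction.
Case D = False:
  Clause (D) is falsified — contradiction.
Both cases fail, so the formula is unsatisfiable.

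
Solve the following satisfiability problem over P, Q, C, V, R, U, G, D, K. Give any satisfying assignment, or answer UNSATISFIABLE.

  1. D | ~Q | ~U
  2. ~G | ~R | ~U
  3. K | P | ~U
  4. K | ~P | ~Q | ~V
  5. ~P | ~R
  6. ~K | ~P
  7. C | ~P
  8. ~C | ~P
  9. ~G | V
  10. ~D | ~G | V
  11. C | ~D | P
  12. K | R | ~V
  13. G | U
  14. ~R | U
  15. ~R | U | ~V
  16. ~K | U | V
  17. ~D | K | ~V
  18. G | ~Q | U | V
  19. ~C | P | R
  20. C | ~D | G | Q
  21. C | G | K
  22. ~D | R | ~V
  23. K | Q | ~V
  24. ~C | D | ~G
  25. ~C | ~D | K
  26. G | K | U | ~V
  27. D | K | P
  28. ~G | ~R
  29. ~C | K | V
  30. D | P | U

Set P = False.
Set Q = True.
Try C = False:
  (C | ~D | P) forces D = False.
  (D | ~Q | ~U) forces U = False.
  clause (D | P | U) is falsified — backtrack.
So C = True.
  then (~C | P | R) forces R = True.
  then (~G | ~R) forces G = False.
  then (G | U) forces U = True.
  then (D | ~Q | ~U) forces D = True.
  then (K | P | ~U) forces K = True.
Set V = True.
All clauses satisfied.

P = False; Q = True; C = True; V = True; R = True; U = True; G = False; D = True; K = True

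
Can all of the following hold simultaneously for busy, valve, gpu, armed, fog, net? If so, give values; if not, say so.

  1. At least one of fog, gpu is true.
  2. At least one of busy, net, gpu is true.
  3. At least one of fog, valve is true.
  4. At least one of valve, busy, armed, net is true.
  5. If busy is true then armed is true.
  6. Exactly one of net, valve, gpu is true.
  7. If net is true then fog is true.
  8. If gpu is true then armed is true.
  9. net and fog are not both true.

busy=T, valve=F, gpu=T, armed=T, fog=T, net=F

  (1) {fog, gpu}: 2 true — at least one ✓
  (2) {busy, net, gpu}: 2 true — at least one ✓
  (3) {fog, valve}: 1 true — at least one ✓
  (4) {valve, busy, armed, net}: 2 true — at least one ✓
  (5) busy=T ⇒ armed: T ✓
  (6) {net, valve, gpu}: 1 true — exactly one ✓
  (7) net=F ⇒ fog: vacuous ✓
  (8) gpu=T ⇒ armed: T ✓
  (9) net=F, fog=T — not both ✓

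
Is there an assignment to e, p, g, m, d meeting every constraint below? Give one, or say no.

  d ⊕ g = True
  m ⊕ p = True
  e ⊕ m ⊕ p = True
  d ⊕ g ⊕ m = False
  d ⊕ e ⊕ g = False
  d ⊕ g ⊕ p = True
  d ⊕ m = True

UNSATISFIABLE

Adding constraints 1, 2, 3, 5 mod 2: every variable appears an even number of times on the left, so the left side is 0.
But the right sides sum to 1 (mod 2). 0 ≠ 1 — the system is inconsistent.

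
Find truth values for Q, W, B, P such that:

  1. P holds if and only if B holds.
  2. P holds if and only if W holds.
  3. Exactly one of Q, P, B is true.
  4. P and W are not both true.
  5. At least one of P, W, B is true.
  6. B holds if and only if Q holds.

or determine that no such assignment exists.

No satisfying assignment exists.

Case W = True:
  (2) with W=T forces P = True.
  Constraint (4) is violated (P=T, W=T) — contradiction.
Case W = False:
  (2) with W=F forces P = False.
  (1) with P=F forces B = False.
  Constraint (5) is violated (P=F, W=F, B=F) — contradiction.
Both cases fail — unsatisfiable.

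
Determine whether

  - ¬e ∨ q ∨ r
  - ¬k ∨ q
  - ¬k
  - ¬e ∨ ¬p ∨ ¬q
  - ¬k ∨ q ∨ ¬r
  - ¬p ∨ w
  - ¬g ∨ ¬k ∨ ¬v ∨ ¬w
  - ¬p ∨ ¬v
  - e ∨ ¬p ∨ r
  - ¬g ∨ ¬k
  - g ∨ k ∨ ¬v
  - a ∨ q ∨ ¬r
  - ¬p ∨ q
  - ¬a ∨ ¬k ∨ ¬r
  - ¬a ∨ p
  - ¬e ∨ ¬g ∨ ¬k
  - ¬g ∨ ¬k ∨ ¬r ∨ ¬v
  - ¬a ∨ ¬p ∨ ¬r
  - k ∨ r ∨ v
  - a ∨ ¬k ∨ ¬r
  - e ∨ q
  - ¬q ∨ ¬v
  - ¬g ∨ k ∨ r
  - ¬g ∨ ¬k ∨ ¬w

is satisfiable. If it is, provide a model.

e=F, v=F, g=F, k=F, a=F, q=T, p=F, r=T, w=F

Unit clause (¬k) forces k = False.
Set e = False.
  then (e ∨ q) forces q = True.
  then (¬q ∨ ¬v) forces v = False.
  then (k ∨ r ∨ v) forces r = True.
Set g = False.
Try a = True:
  (¬a ∨ p) forces p = True.
  clause (¬a ∨ ¬p ∨ ¬r) is falsified — backtrack.
So a = False.
Set p = False.
Set w = False.
All clauses satisfied.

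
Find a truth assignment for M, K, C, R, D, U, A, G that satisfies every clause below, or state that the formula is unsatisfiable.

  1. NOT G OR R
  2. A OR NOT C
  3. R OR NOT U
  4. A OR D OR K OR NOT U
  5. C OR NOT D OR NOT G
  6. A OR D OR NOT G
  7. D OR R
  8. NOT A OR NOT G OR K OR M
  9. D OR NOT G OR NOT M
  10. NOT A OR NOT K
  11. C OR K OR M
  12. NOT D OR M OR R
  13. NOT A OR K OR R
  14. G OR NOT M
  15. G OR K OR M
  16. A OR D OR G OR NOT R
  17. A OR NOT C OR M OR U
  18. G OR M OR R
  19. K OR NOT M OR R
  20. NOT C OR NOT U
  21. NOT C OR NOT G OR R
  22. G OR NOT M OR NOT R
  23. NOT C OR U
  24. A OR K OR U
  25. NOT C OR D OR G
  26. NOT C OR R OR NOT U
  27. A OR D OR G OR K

M = False, K = True, C = False, R = True, D = True, U = False, A = False, G = False

Set M = False.
Try K = False:
  (C OR K OR M) forces C = True.
  (A OR NOT C) forces A = True.
  (NOT A OR NOT G OR K OR M) forces G = False.
  clause (G OR K OR M) is falsified — backtrack.
So K = True.
  then (NOT A OR NOT K) forces A = False.
  then (A OR NOT C) forces C = False.
Set R = True.
Try D = False:
  (A OR D OR NOT G) forces G = False.
  clause (A OR D OR G OR NOT R) is falsified — backtrack.
So D = True.
  then (C OR NOT D OR NOT G) forces G = False.
Set U = False.
All clauses satisfied.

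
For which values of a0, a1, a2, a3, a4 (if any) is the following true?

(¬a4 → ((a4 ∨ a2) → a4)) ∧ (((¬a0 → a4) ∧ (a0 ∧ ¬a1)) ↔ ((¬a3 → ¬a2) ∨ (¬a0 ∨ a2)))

a0 = True; a1 = False; a2 = False; a3 = False; a4 = True

  ¬a4 → ((a4 ∨ a2) → a4) = True
    ¬a4 = False
    (a4 ∨ a2) → a4 = True
      a4 ∨ a2 = True
  ((¬a0 → a4) ∧ (a0 ∧ ¬a1)) ↔ ((¬a3 → ¬a2) ∨ (¬a0 ∨ a2)) = True
    (¬a0 → a4) ∧ (a0 ∧ ¬a1) = True
      ¬a0 → a4 = True
        ¬a0 = False
      a0 ∧ ¬a1 = True
        ¬a1 = True
    (¬a3 → ¬a2) ∨ (¬a0 ∨ a2) = True
      ¬a3 → ¬a2 = True
        ¬a3 = True
        ¬a2 = True
      ¬a0 ∨ a2 = False
        ¬a0 = False
Both conjuncts True, so the formula holds.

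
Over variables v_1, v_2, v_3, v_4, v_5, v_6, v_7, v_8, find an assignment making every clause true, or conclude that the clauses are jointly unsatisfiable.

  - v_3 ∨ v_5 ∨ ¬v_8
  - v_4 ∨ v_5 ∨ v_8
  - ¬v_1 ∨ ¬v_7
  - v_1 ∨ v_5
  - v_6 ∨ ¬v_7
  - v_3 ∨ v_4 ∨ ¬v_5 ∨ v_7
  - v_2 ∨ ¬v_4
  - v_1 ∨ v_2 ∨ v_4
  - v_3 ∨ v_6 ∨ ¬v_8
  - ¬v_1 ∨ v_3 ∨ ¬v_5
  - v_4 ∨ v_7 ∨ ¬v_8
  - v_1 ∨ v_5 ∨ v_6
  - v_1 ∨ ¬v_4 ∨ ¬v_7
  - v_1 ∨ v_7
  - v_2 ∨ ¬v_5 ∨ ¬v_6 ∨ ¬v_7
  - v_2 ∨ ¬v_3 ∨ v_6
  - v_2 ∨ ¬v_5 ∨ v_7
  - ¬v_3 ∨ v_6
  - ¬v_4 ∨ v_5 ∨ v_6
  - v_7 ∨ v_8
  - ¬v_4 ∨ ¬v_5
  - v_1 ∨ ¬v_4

Set v_1 = True.
  then (¬v_1 ∨ ¬v_7) forces v_7 = False.
  then (v_7 ∨ v_8) forces v_8 = True.
  then (v_4 ∨ v_7 ∨ ¬v_8) forces v_4 = True.
  then (¬v_4 ∨ ¬v_5) forces v_5 = False.
  then (v_3 ∨ v_5 ∨ ¬v_8) forces v_3 = True.
  then (v_2 ∨ ¬v_4) forces v_2 = True.
  then (¬v_3 ∨ v_6) forces v_6 = True.
All clauses satisfied.

v_1 = True; v_2 = True; v_3 = True; v_4 = True; v_5 = False; v_6 = True; v_7 = False; v_8 = True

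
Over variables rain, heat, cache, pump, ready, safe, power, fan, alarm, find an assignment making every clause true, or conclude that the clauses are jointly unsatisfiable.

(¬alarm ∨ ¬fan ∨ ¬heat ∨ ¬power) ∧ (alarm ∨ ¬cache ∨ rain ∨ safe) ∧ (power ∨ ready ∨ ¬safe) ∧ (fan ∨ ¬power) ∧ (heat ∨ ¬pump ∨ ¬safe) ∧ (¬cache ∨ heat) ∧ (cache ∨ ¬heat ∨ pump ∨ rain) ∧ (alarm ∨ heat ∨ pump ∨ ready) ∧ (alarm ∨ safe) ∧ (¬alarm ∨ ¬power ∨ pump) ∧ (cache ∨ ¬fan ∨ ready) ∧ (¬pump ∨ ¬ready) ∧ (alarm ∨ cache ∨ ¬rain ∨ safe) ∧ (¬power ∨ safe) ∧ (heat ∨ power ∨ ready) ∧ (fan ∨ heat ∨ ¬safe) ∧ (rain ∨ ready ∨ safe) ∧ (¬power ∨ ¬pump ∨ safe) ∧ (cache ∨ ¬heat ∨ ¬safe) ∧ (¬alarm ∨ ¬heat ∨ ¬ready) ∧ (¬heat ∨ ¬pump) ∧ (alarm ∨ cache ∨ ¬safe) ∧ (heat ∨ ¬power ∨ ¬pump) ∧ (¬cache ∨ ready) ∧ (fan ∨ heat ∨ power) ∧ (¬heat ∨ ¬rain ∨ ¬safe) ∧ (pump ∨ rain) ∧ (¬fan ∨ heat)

rain: True, heat: True, cache: False, pump: False, ready: False, safe: False, power: False, fan: False, alarm: True

Set rain = True.
Try heat = False:
  (¬cache ∨ heat) forces cache = False.
  (¬fan ∨ heat) forces fan = False.
  (fan ∨ ¬power) forces power = False.
  clause (fan ∨ heat ∨ power) is falsified — backtrack.
So heat = True.
  then (¬heat ∨ ¬pump) forces pump = False.
  then (¬heat ∨ ¬rain ∨ ¬safe) forces safe = False.
  then (alarm ∨ safe) forces alarm = True.
  then (¬alarm ∨ ¬power ∨ pump) forces power = False.
  then (¬alarm ∨ ¬heat ∨ ¬ready) forces ready = False.
  then (¬cache ∨ ready) forces cache = False.
  then (cache ∨ ¬fan ∨ ready) forces fan = False.
All clauses satisfied.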